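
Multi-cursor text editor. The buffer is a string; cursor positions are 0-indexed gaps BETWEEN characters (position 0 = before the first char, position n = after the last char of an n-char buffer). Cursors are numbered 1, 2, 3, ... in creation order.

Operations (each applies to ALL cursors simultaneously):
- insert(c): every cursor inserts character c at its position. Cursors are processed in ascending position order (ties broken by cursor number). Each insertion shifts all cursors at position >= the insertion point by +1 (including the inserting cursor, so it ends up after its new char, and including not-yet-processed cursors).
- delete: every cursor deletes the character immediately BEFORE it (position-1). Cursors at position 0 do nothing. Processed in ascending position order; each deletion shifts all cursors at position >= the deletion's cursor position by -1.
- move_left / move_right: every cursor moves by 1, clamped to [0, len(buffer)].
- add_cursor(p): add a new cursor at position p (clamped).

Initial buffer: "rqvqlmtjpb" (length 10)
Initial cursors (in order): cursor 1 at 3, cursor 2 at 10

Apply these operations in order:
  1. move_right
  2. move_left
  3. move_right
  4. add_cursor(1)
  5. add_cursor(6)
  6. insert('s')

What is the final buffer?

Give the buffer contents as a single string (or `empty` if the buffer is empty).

After op 1 (move_right): buffer="rqvqlmtjpb" (len 10), cursors c1@4 c2@10, authorship ..........
After op 2 (move_left): buffer="rqvqlmtjpb" (len 10), cursors c1@3 c2@9, authorship ..........
After op 3 (move_right): buffer="rqvqlmtjpb" (len 10), cursors c1@4 c2@10, authorship ..........
After op 4 (add_cursor(1)): buffer="rqvqlmtjpb" (len 10), cursors c3@1 c1@4 c2@10, authorship ..........
After op 5 (add_cursor(6)): buffer="rqvqlmtjpb" (len 10), cursors c3@1 c1@4 c4@6 c2@10, authorship ..........
After op 6 (insert('s')): buffer="rsqvqslmstjpbs" (len 14), cursors c3@2 c1@6 c4@9 c2@14, authorship .3...1..4....2

Answer: rsqvqslmstjpbs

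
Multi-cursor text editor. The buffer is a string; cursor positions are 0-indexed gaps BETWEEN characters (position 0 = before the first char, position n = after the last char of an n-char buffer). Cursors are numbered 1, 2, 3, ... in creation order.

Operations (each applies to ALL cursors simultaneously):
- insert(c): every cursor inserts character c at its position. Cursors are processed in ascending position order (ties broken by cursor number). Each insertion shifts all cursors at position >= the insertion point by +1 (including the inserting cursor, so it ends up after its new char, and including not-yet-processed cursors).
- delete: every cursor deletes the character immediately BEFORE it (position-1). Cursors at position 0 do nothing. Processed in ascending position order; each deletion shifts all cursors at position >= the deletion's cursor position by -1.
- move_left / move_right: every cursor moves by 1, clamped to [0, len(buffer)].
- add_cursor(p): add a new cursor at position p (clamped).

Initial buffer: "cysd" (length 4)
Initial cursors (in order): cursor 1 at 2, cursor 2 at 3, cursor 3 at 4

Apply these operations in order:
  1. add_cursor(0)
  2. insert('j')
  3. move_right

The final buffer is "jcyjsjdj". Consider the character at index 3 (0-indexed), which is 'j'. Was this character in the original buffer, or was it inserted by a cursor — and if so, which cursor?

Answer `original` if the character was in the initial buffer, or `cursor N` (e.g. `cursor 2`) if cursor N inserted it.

Answer: cursor 1

Derivation:
After op 1 (add_cursor(0)): buffer="cysd" (len 4), cursors c4@0 c1@2 c2@3 c3@4, authorship ....
After op 2 (insert('j')): buffer="jcyjsjdj" (len 8), cursors c4@1 c1@4 c2@6 c3@8, authorship 4..1.2.3
After op 3 (move_right): buffer="jcyjsjdj" (len 8), cursors c4@2 c1@5 c2@7 c3@8, authorship 4..1.2.3
Authorship (.=original, N=cursor N): 4 . . 1 . 2 . 3
Index 3: author = 1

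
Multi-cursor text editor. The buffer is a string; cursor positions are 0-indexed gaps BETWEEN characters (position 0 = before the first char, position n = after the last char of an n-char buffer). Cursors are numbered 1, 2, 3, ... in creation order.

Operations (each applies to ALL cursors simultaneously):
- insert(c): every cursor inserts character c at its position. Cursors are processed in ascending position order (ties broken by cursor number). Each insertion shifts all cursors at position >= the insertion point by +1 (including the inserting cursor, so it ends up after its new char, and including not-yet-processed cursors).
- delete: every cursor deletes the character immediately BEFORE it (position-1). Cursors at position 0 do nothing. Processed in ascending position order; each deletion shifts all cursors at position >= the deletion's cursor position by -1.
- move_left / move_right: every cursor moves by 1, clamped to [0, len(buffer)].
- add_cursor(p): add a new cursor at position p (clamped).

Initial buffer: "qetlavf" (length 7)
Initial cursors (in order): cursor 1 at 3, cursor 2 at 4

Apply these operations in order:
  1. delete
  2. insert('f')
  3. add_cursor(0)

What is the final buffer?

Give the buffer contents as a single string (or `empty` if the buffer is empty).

After op 1 (delete): buffer="qeavf" (len 5), cursors c1@2 c2@2, authorship .....
After op 2 (insert('f')): buffer="qeffavf" (len 7), cursors c1@4 c2@4, authorship ..12...
After op 3 (add_cursor(0)): buffer="qeffavf" (len 7), cursors c3@0 c1@4 c2@4, authorship ..12...

Answer: qeffavf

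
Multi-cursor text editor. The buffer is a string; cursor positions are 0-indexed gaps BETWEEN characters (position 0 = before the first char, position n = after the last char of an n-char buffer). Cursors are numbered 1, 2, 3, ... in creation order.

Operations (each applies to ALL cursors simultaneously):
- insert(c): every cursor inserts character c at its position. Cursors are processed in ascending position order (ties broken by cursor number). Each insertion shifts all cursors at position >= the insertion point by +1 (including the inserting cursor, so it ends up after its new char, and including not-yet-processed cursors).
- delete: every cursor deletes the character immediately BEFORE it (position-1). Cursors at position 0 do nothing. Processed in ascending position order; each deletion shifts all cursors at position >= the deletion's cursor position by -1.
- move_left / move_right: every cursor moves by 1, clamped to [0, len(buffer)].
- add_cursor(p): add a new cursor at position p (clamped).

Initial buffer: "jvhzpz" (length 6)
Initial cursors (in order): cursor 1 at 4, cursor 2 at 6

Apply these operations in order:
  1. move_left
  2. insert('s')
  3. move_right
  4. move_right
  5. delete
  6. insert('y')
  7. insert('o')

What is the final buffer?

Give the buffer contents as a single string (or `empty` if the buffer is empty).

After op 1 (move_left): buffer="jvhzpz" (len 6), cursors c1@3 c2@5, authorship ......
After op 2 (insert('s')): buffer="jvhszpsz" (len 8), cursors c1@4 c2@7, authorship ...1..2.
After op 3 (move_right): buffer="jvhszpsz" (len 8), cursors c1@5 c2@8, authorship ...1..2.
After op 4 (move_right): buffer="jvhszpsz" (len 8), cursors c1@6 c2@8, authorship ...1..2.
After op 5 (delete): buffer="jvhszs" (len 6), cursors c1@5 c2@6, authorship ...1.2
After op 6 (insert('y')): buffer="jvhszysy" (len 8), cursors c1@6 c2@8, authorship ...1.122
After op 7 (insert('o')): buffer="jvhszyosyo" (len 10), cursors c1@7 c2@10, authorship ...1.11222

Answer: jvhszyosyo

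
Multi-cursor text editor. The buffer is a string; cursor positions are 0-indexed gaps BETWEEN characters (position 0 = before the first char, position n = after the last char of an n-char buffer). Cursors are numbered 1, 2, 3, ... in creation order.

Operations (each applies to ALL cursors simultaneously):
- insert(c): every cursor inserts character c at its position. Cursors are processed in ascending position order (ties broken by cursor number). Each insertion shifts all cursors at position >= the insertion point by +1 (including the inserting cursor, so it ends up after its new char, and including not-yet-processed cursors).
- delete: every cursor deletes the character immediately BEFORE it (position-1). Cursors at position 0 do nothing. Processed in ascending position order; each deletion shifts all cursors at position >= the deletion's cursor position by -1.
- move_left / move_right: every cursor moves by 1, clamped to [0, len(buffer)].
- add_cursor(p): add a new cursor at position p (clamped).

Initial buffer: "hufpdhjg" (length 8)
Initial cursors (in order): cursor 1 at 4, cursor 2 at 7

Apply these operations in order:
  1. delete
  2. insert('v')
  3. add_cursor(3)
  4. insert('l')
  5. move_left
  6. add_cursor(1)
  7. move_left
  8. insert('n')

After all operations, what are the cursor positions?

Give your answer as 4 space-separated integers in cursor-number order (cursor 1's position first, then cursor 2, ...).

After op 1 (delete): buffer="hufdhg" (len 6), cursors c1@3 c2@5, authorship ......
After op 2 (insert('v')): buffer="hufvdhvg" (len 8), cursors c1@4 c2@7, authorship ...1..2.
After op 3 (add_cursor(3)): buffer="hufvdhvg" (len 8), cursors c3@3 c1@4 c2@7, authorship ...1..2.
After op 4 (insert('l')): buffer="huflvldhvlg" (len 11), cursors c3@4 c1@6 c2@10, authorship ...311..22.
After op 5 (move_left): buffer="huflvldhvlg" (len 11), cursors c3@3 c1@5 c2@9, authorship ...311..22.
After op 6 (add_cursor(1)): buffer="huflvldhvlg" (len 11), cursors c4@1 c3@3 c1@5 c2@9, authorship ...311..22.
After op 7 (move_left): buffer="huflvldhvlg" (len 11), cursors c4@0 c3@2 c1@4 c2@8, authorship ...311..22.
After op 8 (insert('n')): buffer="nhunflnvldhnvlg" (len 15), cursors c4@1 c3@4 c1@7 c2@12, authorship 4..3.3111..222.

Answer: 7 12 4 1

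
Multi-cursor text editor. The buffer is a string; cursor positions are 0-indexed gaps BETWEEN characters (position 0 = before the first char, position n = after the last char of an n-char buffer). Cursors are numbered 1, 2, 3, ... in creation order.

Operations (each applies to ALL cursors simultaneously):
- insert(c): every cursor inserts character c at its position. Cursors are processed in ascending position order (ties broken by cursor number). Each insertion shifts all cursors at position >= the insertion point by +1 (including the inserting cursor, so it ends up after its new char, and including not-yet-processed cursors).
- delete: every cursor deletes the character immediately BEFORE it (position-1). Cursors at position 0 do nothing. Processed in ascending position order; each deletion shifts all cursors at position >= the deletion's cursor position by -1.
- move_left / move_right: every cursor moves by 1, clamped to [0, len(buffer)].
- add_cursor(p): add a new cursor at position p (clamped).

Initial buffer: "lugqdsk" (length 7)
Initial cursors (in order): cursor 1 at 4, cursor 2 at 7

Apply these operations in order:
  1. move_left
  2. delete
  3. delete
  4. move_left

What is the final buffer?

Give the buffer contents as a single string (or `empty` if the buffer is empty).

Answer: lqk

Derivation:
After op 1 (move_left): buffer="lugqdsk" (len 7), cursors c1@3 c2@6, authorship .......
After op 2 (delete): buffer="luqdk" (len 5), cursors c1@2 c2@4, authorship .....
After op 3 (delete): buffer="lqk" (len 3), cursors c1@1 c2@2, authorship ...
After op 4 (move_left): buffer="lqk" (len 3), cursors c1@0 c2@1, authorship ...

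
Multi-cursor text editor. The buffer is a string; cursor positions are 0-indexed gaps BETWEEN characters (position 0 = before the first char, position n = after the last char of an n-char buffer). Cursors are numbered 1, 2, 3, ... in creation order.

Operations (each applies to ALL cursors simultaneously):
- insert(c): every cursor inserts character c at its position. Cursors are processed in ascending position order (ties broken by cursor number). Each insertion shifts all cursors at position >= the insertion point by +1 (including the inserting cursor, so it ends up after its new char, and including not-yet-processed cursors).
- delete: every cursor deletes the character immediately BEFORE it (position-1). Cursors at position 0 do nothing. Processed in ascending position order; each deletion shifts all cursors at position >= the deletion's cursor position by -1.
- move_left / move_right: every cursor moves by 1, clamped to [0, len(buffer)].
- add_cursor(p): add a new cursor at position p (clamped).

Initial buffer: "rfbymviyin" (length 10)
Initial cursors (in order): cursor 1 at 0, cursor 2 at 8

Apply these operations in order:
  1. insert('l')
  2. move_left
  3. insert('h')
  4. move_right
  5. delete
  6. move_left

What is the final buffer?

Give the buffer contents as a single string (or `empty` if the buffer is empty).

After op 1 (insert('l')): buffer="lrfbymviylin" (len 12), cursors c1@1 c2@10, authorship 1........2..
After op 2 (move_left): buffer="lrfbymviylin" (len 12), cursors c1@0 c2@9, authorship 1........2..
After op 3 (insert('h')): buffer="hlrfbymviyhlin" (len 14), cursors c1@1 c2@11, authorship 11........22..
After op 4 (move_right): buffer="hlrfbymviyhlin" (len 14), cursors c1@2 c2@12, authorship 11........22..
After op 5 (delete): buffer="hrfbymviyhin" (len 12), cursors c1@1 c2@10, authorship 1........2..
After op 6 (move_left): buffer="hrfbymviyhin" (len 12), cursors c1@0 c2@9, authorship 1........2..

Answer: hrfbymviyhin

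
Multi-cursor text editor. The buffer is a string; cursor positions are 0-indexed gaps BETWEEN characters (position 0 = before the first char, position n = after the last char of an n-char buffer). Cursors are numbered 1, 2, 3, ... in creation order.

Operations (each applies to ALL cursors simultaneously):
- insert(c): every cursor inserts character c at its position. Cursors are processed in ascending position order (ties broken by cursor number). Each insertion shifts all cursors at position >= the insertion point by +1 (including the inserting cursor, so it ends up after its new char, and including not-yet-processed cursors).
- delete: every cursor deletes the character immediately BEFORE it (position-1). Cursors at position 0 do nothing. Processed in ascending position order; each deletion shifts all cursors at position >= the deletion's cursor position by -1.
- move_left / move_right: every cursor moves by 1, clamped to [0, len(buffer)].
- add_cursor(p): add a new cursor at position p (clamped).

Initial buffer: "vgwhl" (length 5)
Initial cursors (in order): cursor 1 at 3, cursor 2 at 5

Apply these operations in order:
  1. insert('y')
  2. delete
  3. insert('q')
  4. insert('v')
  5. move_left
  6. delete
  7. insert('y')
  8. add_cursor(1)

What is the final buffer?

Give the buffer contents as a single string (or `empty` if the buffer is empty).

After op 1 (insert('y')): buffer="vgwyhly" (len 7), cursors c1@4 c2@7, authorship ...1..2
After op 2 (delete): buffer="vgwhl" (len 5), cursors c1@3 c2@5, authorship .....
After op 3 (insert('q')): buffer="vgwqhlq" (len 7), cursors c1@4 c2@7, authorship ...1..2
After op 4 (insert('v')): buffer="vgwqvhlqv" (len 9), cursors c1@5 c2@9, authorship ...11..22
After op 5 (move_left): buffer="vgwqvhlqv" (len 9), cursors c1@4 c2@8, authorship ...11..22
After op 6 (delete): buffer="vgwvhlv" (len 7), cursors c1@3 c2@6, authorship ...1..2
After op 7 (insert('y')): buffer="vgwyvhlyv" (len 9), cursors c1@4 c2@8, authorship ...11..22
After op 8 (add_cursor(1)): buffer="vgwyvhlyv" (len 9), cursors c3@1 c1@4 c2@8, authorship ...11..22

Answer: vgwyvhlyv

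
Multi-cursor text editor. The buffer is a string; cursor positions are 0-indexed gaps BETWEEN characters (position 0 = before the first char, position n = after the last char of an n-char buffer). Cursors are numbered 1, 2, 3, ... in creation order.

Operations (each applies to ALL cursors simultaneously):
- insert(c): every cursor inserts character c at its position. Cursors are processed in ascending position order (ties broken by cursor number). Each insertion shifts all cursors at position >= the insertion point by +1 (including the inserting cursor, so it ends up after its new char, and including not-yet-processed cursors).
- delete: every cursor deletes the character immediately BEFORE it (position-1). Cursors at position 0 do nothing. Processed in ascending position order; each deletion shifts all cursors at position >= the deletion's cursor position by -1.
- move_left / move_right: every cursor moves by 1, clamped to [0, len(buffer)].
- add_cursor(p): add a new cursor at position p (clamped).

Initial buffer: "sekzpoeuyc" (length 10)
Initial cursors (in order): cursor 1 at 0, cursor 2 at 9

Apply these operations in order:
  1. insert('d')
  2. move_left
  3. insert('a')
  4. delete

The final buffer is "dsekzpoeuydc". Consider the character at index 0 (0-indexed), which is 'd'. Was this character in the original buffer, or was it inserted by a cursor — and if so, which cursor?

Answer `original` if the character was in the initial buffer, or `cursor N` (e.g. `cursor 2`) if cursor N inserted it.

After op 1 (insert('d')): buffer="dsekzpoeuydc" (len 12), cursors c1@1 c2@11, authorship 1.........2.
After op 2 (move_left): buffer="dsekzpoeuydc" (len 12), cursors c1@0 c2@10, authorship 1.........2.
After op 3 (insert('a')): buffer="adsekzpoeuyadc" (len 14), cursors c1@1 c2@12, authorship 11.........22.
After op 4 (delete): buffer="dsekzpoeuydc" (len 12), cursors c1@0 c2@10, authorship 1.........2.
Authorship (.=original, N=cursor N): 1 . . . . . . . . . 2 .
Index 0: author = 1

Answer: cursor 1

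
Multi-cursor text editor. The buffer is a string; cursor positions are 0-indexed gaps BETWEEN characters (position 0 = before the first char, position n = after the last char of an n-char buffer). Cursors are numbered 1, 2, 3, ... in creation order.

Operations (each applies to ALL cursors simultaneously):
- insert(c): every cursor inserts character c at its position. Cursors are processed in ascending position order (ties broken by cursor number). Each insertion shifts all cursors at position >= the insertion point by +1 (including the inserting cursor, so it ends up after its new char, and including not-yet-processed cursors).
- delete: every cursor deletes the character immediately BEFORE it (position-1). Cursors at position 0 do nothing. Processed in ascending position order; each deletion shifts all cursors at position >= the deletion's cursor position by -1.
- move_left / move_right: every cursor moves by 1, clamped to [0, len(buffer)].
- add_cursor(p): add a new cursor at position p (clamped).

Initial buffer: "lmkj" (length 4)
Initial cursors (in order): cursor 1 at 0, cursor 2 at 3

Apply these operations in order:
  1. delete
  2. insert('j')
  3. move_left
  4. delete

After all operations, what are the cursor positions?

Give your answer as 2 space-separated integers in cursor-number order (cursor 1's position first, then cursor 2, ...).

After op 1 (delete): buffer="lmj" (len 3), cursors c1@0 c2@2, authorship ...
After op 2 (insert('j')): buffer="jlmjj" (len 5), cursors c1@1 c2@4, authorship 1..2.
After op 3 (move_left): buffer="jlmjj" (len 5), cursors c1@0 c2@3, authorship 1..2.
After op 4 (delete): buffer="jljj" (len 4), cursors c1@0 c2@2, authorship 1.2.

Answer: 0 2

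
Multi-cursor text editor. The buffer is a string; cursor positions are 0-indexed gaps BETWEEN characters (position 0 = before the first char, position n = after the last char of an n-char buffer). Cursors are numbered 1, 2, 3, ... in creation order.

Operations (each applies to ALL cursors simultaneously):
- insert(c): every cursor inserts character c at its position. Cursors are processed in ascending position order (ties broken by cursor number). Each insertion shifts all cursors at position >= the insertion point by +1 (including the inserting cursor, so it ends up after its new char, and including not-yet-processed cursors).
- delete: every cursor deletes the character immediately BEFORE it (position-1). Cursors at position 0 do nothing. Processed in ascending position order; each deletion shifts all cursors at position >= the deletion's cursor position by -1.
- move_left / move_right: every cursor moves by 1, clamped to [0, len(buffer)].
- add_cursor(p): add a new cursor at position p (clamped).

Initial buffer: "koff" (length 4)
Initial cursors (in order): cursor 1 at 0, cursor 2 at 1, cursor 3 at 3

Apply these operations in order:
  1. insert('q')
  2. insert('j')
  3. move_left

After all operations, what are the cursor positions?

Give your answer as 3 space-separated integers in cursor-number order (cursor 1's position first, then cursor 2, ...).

Answer: 1 4 8

Derivation:
After op 1 (insert('q')): buffer="qkqofqf" (len 7), cursors c1@1 c2@3 c3@6, authorship 1.2..3.
After op 2 (insert('j')): buffer="qjkqjofqjf" (len 10), cursors c1@2 c2@5 c3@9, authorship 11.22..33.
After op 3 (move_left): buffer="qjkqjofqjf" (len 10), cursors c1@1 c2@4 c3@8, authorship 11.22..33.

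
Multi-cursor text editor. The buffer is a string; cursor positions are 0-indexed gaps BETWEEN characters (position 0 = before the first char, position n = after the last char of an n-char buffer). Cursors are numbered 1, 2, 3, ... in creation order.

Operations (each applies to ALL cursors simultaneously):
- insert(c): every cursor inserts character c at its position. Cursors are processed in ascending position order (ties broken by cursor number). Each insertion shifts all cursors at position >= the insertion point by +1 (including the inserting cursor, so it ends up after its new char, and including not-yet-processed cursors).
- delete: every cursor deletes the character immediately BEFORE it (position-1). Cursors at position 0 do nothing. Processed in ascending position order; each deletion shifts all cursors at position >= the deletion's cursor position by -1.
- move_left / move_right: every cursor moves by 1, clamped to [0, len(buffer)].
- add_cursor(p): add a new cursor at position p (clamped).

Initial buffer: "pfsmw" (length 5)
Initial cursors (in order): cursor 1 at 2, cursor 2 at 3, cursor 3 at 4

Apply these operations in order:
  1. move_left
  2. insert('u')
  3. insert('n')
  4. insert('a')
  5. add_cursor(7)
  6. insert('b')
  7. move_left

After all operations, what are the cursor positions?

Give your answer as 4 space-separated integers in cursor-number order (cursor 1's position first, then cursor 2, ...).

Answer: 4 10 15 8

Derivation:
After op 1 (move_left): buffer="pfsmw" (len 5), cursors c1@1 c2@2 c3@3, authorship .....
After op 2 (insert('u')): buffer="pufusumw" (len 8), cursors c1@2 c2@4 c3@6, authorship .1.2.3..
After op 3 (insert('n')): buffer="punfunsunmw" (len 11), cursors c1@3 c2@6 c3@9, authorship .11.22.33..
After op 4 (insert('a')): buffer="punafunasunamw" (len 14), cursors c1@4 c2@8 c3@12, authorship .111.222.333..
After op 5 (add_cursor(7)): buffer="punafunasunamw" (len 14), cursors c1@4 c4@7 c2@8 c3@12, authorship .111.222.333..
After op 6 (insert('b')): buffer="punabfunbabsunabmw" (len 18), cursors c1@5 c4@9 c2@11 c3@16, authorship .1111.22422.3333..
After op 7 (move_left): buffer="punabfunbabsunabmw" (len 18), cursors c1@4 c4@8 c2@10 c3@15, authorship .1111.22422.3333..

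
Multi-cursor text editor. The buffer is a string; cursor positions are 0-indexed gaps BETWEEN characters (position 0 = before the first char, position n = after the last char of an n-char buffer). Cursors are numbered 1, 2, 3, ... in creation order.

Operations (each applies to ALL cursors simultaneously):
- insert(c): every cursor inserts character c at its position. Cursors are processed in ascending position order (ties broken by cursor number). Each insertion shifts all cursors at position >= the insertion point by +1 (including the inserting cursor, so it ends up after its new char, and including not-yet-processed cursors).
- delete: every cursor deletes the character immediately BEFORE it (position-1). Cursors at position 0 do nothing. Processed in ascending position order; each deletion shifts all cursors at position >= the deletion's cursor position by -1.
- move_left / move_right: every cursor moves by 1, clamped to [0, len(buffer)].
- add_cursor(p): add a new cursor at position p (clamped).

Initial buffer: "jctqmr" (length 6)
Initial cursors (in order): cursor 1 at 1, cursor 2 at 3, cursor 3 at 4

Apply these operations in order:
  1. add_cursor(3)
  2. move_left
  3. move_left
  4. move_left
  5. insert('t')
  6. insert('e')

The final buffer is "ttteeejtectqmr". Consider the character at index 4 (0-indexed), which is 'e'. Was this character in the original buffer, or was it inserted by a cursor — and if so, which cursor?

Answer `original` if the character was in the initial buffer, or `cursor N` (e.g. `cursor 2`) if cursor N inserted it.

Answer: cursor 2

Derivation:
After op 1 (add_cursor(3)): buffer="jctqmr" (len 6), cursors c1@1 c2@3 c4@3 c3@4, authorship ......
After op 2 (move_left): buffer="jctqmr" (len 6), cursors c1@0 c2@2 c4@2 c3@3, authorship ......
After op 3 (move_left): buffer="jctqmr" (len 6), cursors c1@0 c2@1 c4@1 c3@2, authorship ......
After op 4 (move_left): buffer="jctqmr" (len 6), cursors c1@0 c2@0 c4@0 c3@1, authorship ......
After op 5 (insert('t')): buffer="tttjtctqmr" (len 10), cursors c1@3 c2@3 c4@3 c3@5, authorship 124.3.....
After op 6 (insert('e')): buffer="ttteeejtectqmr" (len 14), cursors c1@6 c2@6 c4@6 c3@9, authorship 124124.33.....
Authorship (.=original, N=cursor N): 1 2 4 1 2 4 . 3 3 . . . . .
Index 4: author = 2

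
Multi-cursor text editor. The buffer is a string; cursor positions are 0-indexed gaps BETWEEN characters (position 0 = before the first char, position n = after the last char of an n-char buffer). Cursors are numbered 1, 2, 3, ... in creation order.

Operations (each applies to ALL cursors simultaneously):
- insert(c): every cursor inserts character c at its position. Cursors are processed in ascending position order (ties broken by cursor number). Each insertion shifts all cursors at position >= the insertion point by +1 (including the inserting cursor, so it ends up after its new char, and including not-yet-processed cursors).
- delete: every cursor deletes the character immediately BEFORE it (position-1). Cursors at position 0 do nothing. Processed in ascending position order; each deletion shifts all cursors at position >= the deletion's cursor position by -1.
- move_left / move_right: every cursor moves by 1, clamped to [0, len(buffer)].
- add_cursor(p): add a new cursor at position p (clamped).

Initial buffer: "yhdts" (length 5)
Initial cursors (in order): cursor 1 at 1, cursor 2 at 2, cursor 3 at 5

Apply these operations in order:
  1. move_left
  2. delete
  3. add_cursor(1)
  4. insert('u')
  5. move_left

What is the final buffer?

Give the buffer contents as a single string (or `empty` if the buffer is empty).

Answer: uuhudus

Derivation:
After op 1 (move_left): buffer="yhdts" (len 5), cursors c1@0 c2@1 c3@4, authorship .....
After op 2 (delete): buffer="hds" (len 3), cursors c1@0 c2@0 c3@2, authorship ...
After op 3 (add_cursor(1)): buffer="hds" (len 3), cursors c1@0 c2@0 c4@1 c3@2, authorship ...
After op 4 (insert('u')): buffer="uuhudus" (len 7), cursors c1@2 c2@2 c4@4 c3@6, authorship 12.4.3.
After op 5 (move_left): buffer="uuhudus" (len 7), cursors c1@1 c2@1 c4@3 c3@5, authorship 12.4.3.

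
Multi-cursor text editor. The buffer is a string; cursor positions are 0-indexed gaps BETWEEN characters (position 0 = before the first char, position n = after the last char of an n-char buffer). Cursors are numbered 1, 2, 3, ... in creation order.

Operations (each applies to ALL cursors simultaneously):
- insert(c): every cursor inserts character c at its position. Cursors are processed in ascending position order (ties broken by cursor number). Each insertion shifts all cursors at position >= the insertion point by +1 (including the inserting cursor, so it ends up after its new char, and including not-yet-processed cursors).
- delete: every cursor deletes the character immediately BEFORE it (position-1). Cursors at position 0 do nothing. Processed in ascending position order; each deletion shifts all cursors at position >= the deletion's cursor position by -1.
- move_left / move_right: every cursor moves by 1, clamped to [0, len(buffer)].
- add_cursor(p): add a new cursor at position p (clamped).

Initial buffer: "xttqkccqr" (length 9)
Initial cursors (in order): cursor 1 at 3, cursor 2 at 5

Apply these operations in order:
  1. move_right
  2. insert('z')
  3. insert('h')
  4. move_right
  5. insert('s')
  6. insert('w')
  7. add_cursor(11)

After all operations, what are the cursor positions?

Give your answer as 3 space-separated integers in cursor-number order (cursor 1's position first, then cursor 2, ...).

Answer: 9 15 11

Derivation:
After op 1 (move_right): buffer="xttqkccqr" (len 9), cursors c1@4 c2@6, authorship .........
After op 2 (insert('z')): buffer="xttqzkczcqr" (len 11), cursors c1@5 c2@8, authorship ....1..2...
After op 3 (insert('h')): buffer="xttqzhkczhcqr" (len 13), cursors c1@6 c2@10, authorship ....11..22...
After op 4 (move_right): buffer="xttqzhkczhcqr" (len 13), cursors c1@7 c2@11, authorship ....11..22...
After op 5 (insert('s')): buffer="xttqzhksczhcsqr" (len 15), cursors c1@8 c2@13, authorship ....11.1.22.2..
After op 6 (insert('w')): buffer="xttqzhkswczhcswqr" (len 17), cursors c1@9 c2@15, authorship ....11.11.22.22..
After op 7 (add_cursor(11)): buffer="xttqzhkswczhcswqr" (len 17), cursors c1@9 c3@11 c2@15, authorship ....11.11.22.22..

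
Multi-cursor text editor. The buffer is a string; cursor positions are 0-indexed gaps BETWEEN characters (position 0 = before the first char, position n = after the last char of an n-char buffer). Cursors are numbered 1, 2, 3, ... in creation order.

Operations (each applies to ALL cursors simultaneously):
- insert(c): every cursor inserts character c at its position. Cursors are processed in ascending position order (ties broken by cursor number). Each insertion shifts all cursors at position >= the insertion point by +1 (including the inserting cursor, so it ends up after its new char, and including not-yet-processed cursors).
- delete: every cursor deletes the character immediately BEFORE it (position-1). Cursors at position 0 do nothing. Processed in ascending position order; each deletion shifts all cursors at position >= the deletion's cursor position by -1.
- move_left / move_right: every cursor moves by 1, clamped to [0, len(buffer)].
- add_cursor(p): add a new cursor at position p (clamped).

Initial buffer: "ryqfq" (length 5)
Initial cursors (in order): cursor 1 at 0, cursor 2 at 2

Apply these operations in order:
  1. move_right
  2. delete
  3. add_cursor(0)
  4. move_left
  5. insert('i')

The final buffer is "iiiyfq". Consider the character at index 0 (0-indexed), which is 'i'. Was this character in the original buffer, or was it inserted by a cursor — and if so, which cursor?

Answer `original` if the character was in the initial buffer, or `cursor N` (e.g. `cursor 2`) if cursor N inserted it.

After op 1 (move_right): buffer="ryqfq" (len 5), cursors c1@1 c2@3, authorship .....
After op 2 (delete): buffer="yfq" (len 3), cursors c1@0 c2@1, authorship ...
After op 3 (add_cursor(0)): buffer="yfq" (len 3), cursors c1@0 c3@0 c2@1, authorship ...
After op 4 (move_left): buffer="yfq" (len 3), cursors c1@0 c2@0 c3@0, authorship ...
After op 5 (insert('i')): buffer="iiiyfq" (len 6), cursors c1@3 c2@3 c3@3, authorship 123...
Authorship (.=original, N=cursor N): 1 2 3 . . .
Index 0: author = 1

Answer: cursor 1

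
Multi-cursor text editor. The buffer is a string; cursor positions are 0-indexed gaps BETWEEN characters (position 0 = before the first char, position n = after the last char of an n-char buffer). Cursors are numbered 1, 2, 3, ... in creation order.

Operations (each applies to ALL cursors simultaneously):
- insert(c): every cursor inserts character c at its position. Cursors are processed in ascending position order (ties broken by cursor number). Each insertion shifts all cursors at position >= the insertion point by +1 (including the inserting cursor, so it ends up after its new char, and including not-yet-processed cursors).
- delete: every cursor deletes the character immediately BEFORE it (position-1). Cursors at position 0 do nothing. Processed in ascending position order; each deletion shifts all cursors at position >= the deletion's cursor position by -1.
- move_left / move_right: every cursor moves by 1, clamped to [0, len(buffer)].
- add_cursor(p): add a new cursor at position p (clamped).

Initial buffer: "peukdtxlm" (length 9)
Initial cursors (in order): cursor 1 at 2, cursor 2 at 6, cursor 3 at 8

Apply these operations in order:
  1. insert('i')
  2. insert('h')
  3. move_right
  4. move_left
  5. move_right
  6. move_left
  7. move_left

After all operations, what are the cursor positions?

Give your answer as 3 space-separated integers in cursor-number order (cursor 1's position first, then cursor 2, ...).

After op 1 (insert('i')): buffer="peiukdtixlim" (len 12), cursors c1@3 c2@8 c3@11, authorship ..1....2..3.
After op 2 (insert('h')): buffer="peihukdtihxlihm" (len 15), cursors c1@4 c2@10 c3@14, authorship ..11....22..33.
After op 3 (move_right): buffer="peihukdtihxlihm" (len 15), cursors c1@5 c2@11 c3@15, authorship ..11....22..33.
After op 4 (move_left): buffer="peihukdtihxlihm" (len 15), cursors c1@4 c2@10 c3@14, authorship ..11....22..33.
After op 5 (move_right): buffer="peihukdtihxlihm" (len 15), cursors c1@5 c2@11 c3@15, authorship ..11....22..33.
After op 6 (move_left): buffer="peihukdtihxlihm" (len 15), cursors c1@4 c2@10 c3@14, authorship ..11....22..33.
After op 7 (move_left): buffer="peihukdtihxlihm" (len 15), cursors c1@3 c2@9 c3@13, authorship ..11....22..33.

Answer: 3 9 13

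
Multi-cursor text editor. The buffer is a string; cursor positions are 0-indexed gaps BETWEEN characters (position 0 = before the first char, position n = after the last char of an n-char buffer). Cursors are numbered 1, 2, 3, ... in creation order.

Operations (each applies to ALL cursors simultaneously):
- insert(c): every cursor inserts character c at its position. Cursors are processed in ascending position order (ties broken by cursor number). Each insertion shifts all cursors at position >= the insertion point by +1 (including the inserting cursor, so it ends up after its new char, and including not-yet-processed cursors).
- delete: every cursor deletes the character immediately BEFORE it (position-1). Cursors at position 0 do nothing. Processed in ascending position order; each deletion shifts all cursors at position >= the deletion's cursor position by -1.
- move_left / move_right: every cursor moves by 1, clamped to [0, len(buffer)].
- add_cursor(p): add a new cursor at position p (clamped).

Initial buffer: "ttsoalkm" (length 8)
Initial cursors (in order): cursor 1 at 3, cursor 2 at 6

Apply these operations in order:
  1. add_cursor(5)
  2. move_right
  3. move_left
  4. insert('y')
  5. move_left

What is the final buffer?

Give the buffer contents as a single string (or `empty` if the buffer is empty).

Answer: ttsyoaylykm

Derivation:
After op 1 (add_cursor(5)): buffer="ttsoalkm" (len 8), cursors c1@3 c3@5 c2@6, authorship ........
After op 2 (move_right): buffer="ttsoalkm" (len 8), cursors c1@4 c3@6 c2@7, authorship ........
After op 3 (move_left): buffer="ttsoalkm" (len 8), cursors c1@3 c3@5 c2@6, authorship ........
After op 4 (insert('y')): buffer="ttsyoaylykm" (len 11), cursors c1@4 c3@7 c2@9, authorship ...1..3.2..
After op 5 (move_left): buffer="ttsyoaylykm" (len 11), cursors c1@3 c3@6 c2@8, authorship ...1..3.2..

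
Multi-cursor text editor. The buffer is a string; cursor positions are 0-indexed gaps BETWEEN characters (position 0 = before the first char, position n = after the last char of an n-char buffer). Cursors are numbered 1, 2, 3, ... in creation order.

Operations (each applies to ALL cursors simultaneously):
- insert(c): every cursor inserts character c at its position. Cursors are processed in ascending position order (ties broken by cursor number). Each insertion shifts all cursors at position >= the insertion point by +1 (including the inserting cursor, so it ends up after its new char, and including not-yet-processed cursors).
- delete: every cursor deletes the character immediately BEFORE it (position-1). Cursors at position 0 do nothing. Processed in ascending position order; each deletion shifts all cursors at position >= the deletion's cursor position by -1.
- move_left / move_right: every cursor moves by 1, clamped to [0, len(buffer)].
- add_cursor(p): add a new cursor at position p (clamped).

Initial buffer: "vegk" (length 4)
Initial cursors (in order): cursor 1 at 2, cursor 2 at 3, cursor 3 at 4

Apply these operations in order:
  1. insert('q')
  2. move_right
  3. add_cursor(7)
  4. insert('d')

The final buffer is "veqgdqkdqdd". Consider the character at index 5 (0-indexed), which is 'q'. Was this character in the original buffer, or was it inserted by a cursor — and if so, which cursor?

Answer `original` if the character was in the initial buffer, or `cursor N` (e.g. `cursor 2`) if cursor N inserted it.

Answer: cursor 2

Derivation:
After op 1 (insert('q')): buffer="veqgqkq" (len 7), cursors c1@3 c2@5 c3@7, authorship ..1.2.3
After op 2 (move_right): buffer="veqgqkq" (len 7), cursors c1@4 c2@6 c3@7, authorship ..1.2.3
After op 3 (add_cursor(7)): buffer="veqgqkq" (len 7), cursors c1@4 c2@6 c3@7 c4@7, authorship ..1.2.3
After op 4 (insert('d')): buffer="veqgdqkdqdd" (len 11), cursors c1@5 c2@8 c3@11 c4@11, authorship ..1.12.2334
Authorship (.=original, N=cursor N): . . 1 . 1 2 . 2 3 3 4
Index 5: author = 2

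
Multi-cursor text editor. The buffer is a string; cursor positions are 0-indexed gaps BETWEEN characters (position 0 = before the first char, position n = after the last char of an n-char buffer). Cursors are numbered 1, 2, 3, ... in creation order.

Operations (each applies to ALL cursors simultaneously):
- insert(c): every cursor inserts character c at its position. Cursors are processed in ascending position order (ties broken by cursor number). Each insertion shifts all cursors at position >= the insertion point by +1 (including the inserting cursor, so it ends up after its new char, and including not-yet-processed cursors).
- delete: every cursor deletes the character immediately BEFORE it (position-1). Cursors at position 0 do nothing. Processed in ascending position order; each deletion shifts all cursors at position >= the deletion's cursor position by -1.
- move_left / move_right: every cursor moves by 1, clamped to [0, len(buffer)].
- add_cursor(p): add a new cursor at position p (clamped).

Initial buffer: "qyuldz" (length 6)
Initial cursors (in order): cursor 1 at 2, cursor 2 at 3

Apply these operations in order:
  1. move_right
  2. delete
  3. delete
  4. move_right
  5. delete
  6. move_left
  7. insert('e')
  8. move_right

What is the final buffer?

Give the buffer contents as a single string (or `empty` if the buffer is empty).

After op 1 (move_right): buffer="qyuldz" (len 6), cursors c1@3 c2@4, authorship ......
After op 2 (delete): buffer="qydz" (len 4), cursors c1@2 c2@2, authorship ....
After op 3 (delete): buffer="dz" (len 2), cursors c1@0 c2@0, authorship ..
After op 4 (move_right): buffer="dz" (len 2), cursors c1@1 c2@1, authorship ..
After op 5 (delete): buffer="z" (len 1), cursors c1@0 c2@0, authorship .
After op 6 (move_left): buffer="z" (len 1), cursors c1@0 c2@0, authorship .
After op 7 (insert('e')): buffer="eez" (len 3), cursors c1@2 c2@2, authorship 12.
After op 8 (move_right): buffer="eez" (len 3), cursors c1@3 c2@3, authorship 12.

Answer: eez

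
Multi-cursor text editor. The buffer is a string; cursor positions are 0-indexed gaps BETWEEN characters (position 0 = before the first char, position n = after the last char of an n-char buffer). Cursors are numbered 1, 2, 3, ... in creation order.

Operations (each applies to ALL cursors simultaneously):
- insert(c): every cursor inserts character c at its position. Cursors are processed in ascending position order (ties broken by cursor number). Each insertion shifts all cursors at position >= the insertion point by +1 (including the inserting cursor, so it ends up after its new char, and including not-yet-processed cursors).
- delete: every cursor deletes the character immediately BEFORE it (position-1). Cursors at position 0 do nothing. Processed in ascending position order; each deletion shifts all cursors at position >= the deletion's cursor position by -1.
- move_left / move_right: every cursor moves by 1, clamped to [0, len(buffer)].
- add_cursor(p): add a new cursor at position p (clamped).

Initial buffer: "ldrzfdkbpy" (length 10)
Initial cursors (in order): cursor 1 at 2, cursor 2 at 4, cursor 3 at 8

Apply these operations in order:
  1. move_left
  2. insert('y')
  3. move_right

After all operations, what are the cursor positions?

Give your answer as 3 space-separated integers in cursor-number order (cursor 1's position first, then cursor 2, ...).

Answer: 3 6 11

Derivation:
After op 1 (move_left): buffer="ldrzfdkbpy" (len 10), cursors c1@1 c2@3 c3@7, authorship ..........
After op 2 (insert('y')): buffer="lydryzfdkybpy" (len 13), cursors c1@2 c2@5 c3@10, authorship .1..2....3...
After op 3 (move_right): buffer="lydryzfdkybpy" (len 13), cursors c1@3 c2@6 c3@11, authorship .1..2....3...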